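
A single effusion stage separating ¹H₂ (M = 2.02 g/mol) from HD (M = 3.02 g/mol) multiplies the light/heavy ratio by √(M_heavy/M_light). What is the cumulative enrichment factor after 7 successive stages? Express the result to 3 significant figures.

Each stage multiplies the ratio by α = √(3.02/2.02), so after 7 stages the overall factor is α^7 = (3.02/2.02)^(7/2).
= 1.49505^(7/2) = 4.09.

4.09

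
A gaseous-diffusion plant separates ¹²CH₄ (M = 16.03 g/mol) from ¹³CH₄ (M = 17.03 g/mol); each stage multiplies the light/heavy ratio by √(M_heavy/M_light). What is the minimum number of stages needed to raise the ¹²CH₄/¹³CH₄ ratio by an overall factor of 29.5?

With α = √(17.03/16.03) per stage, ln α = ½ ln(1.06238) = 0.03026.
Need α^N ≥ 29.5 ⇒ N ≥ ln(29.5) / ln α = 3.384 / 0.03026 = 111.85.
So at least 112 stages are needed.

112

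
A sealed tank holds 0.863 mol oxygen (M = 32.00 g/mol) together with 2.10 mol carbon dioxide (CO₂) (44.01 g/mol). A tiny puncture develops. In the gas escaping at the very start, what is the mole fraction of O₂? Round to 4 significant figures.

Rate_i ∝ x_i/√M_i (Graham's law weighted by mole fraction), so the effusate composition follows n_i/√M_i.
Mole fraction of O₂ in the effusate = (n_O₂/√M_O₂) / (n_O₂/√M_O₂ + n_CO₂/√M_CO₂)
= (0.863/√32.00) / (0.863/√32.00 + 2.10/√44.01) = 0.1526/(0.1526 + 0.3166) = 0.3252.

0.3252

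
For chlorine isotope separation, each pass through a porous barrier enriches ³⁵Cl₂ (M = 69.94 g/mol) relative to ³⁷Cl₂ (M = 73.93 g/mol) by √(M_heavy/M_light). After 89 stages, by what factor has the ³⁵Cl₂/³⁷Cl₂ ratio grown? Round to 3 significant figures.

The single-stage factor is √(M_heavy/M_light), so 89 stages give [√(73.93/69.94)]^89 = (73.93/69.94)^(89/2).
= 1.05705^(89/2) = 11.8.

11.8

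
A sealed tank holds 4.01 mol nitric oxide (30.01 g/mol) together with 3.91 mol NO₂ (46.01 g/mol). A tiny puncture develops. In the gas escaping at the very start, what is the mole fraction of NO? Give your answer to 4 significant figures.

Rate_i ∝ x_i/√M_i (Graham's law weighted by mole fraction), so the effusate composition follows n_i/√M_i.
So x_NO in the escaping gas = (n_NO/√M_NO) / Σ(n_i/√M_i)
= (4.01/√30.01) / (4.01/√30.01 + 3.91/√46.01) = 0.7320/(0.7320 + 0.5764) = 0.5594.

0.5594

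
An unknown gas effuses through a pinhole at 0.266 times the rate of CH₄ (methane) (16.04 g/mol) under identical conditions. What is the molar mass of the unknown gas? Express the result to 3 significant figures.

From Graham's law, rate_X/rate_CH₄ = √(M_CH₄/M_X).
0.266 = √(16.04/M_X)
M_X = 16.04 / 0.266² = 16.04 / 0.07076 = 227 g/mol

227 g/mol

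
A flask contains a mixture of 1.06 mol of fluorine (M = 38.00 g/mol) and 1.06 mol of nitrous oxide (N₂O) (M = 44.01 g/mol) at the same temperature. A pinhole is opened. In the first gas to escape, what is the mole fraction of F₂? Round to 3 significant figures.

0.518

Effusion rate of each component ∝ n_i/√M_i (partial pressure × 1/√M).
So x_F₂ in the escaping gas = (n_F₂/√M_F₂) / Σ(n_i/√M_i)
= (1.06/√38.00) / (1.06/√38.00 + 1.06/√44.01) = 0.1720/(0.1720 + 0.1598) = 0.518.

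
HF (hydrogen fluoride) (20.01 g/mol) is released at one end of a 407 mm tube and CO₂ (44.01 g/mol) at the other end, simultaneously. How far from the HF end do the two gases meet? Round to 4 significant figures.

243.1 mm

Distances travelled in equal time are proportional to diffusion rates, so d_HF/d_CO₂ = √(M_CO₂/M_HF) = √(44.01/20.01) = 1.483.
With d_HF + d_CO₂ = 407 mm, d_CO₂ = 407/(1 + 1.483) = 163.9 mm.
d_HF = 407 − 163.9 = 243.1 mm.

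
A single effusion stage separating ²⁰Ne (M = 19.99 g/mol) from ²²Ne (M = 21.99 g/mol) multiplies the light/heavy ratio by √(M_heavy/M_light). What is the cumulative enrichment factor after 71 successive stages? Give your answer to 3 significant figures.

The single-stage factor is √(M_heavy/M_light), so 71 stages give [√(21.99/19.99)]^71 = (21.99/19.99)^(71/2).
= 1.10005^(71/2) = 29.5.

29.5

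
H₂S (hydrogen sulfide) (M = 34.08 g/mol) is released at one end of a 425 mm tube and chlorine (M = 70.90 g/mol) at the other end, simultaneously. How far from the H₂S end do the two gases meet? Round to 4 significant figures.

251.0 mm

In equal time, each gas travels a distance ∝ its rate ∝ 1/√M, so d_H₂S/d_Cl₂ = √(M_Cl₂/M_H₂S) = √(70.90/34.08) = 1.442.
With d_H₂S + d_Cl₂ = 425 mm, d_Cl₂ = 425/(1 + 1.442) = 174.0 mm.
d_H₂S = 425 − 174.0 = 251.0 mm.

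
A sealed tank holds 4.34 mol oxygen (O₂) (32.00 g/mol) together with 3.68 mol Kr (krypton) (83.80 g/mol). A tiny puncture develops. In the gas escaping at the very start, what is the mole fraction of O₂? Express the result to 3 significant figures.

Effusion rate of each component ∝ n_i/√M_i (partial pressure × 1/√M).
So x_O₂ in the escaping gas = (n_O₂/√M_O₂) / Σ(n_i/√M_i)
= (4.34/√32.00) / (4.34/√32.00 + 3.68/√83.80) = 0.7672/(0.7672 + 0.4020) = 0.656.

0.656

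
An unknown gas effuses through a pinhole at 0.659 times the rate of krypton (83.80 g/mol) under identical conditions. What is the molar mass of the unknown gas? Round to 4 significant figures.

From Graham's law, rate_X/rate_Kr = √(M_Kr/M_X).
0.659 = √(83.80/M_X)
M_X = 83.80 / 0.659² = 83.80 / 0.4343 = 193.0 g/mol

193.0 g/mol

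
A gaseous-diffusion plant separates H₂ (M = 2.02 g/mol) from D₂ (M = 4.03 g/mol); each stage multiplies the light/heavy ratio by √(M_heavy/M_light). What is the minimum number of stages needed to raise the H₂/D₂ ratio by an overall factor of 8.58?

Single-stage factor α = √(4.03/2.02), so ln α = ½ ln(1.99505) = 0.3453.
Need α^N ≥ 8.58 ⇒ N ≥ ln(8.58) / ln α = 2.149 / 0.3453 = 6.22.
Rounding up, N = 7 stages.

7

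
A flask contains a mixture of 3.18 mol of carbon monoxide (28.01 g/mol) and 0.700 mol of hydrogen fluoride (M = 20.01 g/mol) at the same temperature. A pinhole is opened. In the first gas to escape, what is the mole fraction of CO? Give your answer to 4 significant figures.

Effusion rate of each component ∝ n_i/√M_i (partial pressure × 1/√M).
x_CO(eff) = (n_CO/√M_CO) / (n_CO/√M_CO + n_HF/√M_HF)
= (3.18/√28.01) / (3.18/√28.01 + 0.700/√20.01) = 0.6009/(0.6009 + 0.1565) = 0.7934.

0.7934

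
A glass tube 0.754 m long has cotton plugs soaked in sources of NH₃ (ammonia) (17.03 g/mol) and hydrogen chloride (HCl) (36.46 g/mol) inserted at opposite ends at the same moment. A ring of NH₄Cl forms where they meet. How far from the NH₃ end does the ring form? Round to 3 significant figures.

The fronts meet when d_NH₃ + d_HCl = L with d_NH₃/d_HCl = √(M_HCl/M_NH₃) (Graham's law). Here √(M_HCl/M_NH₃) = √(36.46/17.03) = 1.463.
With d_NH₃ + d_HCl = 0.754 m, d_HCl = 0.754/(1 + 1.463) = 0.3061 m.
d_NH₃ = 0.754 − 0.3061 = 0.448 m.

0.448 m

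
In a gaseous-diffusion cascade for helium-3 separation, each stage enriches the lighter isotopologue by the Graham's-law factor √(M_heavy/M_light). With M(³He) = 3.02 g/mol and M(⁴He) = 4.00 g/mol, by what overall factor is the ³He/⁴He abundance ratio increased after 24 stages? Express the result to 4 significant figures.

29.15

Overall factor = α^24 with α = √(4.00/3.02), i.e. (4.00/3.02)^(24/2).
= 1.32450^12 = 29.15.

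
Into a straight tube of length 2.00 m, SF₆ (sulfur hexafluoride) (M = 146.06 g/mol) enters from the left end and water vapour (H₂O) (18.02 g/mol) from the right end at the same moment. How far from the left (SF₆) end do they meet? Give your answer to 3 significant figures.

0.520 m

The fronts meet when d_SF₆ + d_H₂O = L with d_SF₆/d_H₂O = √(M_H₂O/M_SF₆) (Graham's law). Here √(M_H₂O/M_SF₆) = √(18.02/146.06) = 0.3512.
With d_SF₆ + d_H₂O = 2.00 m, d_H₂O = 2.00/(1 + 0.3512) = 1.480 m.
d_SF₆ = 2.00 − 1.480 = 0.520 m.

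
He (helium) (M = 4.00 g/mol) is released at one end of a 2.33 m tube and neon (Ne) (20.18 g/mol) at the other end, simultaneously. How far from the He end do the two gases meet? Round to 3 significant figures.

1.61 m

The fronts meet when d_He + d_Ne = L with d_He/d_Ne = √(M_Ne/M_He) (Graham's law). Here √(M_Ne/M_He) = √(20.18/4.00) = 2.246.
With d_He + d_Ne = 2.33 m, d_Ne = 2.33/(1 + 2.246) = 0.7178 m.
d_He = 2.33 − 0.7178 = 1.61 m.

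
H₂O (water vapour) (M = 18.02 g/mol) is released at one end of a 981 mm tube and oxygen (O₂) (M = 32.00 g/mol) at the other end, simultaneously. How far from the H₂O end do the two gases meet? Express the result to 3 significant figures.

The fronts meet when d_H₂O + d_O₂ = L with d_H₂O/d_O₂ = √(M_O₂/M_H₂O) (Graham's law). Here √(M_O₂/M_H₂O) = √(32.00/18.02) = 1.333.
With d_H₂O + d_O₂ = 981 mm, d_O₂ = 981/(1 + 1.333) = 420.6 mm.
d_H₂O = 981 − 420.6 = 560 mm.

560 mm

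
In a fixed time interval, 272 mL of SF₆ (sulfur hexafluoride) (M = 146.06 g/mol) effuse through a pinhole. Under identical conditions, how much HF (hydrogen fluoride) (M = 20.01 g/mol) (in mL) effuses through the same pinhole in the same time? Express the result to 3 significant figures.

Since effusion rate ∝ 1/√M, rate_HF/rate_SF₆ = √(M_SF₆/M_HF) = √(146.06/20.01) = √7.299 = 2.702.
So the volume for HF is 272 × 2.702 = 735 mL.

735 mL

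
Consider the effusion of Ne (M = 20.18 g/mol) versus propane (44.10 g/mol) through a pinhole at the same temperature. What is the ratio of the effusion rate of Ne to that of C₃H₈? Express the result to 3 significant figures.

Using Graham's law: rate_Ne/rate_C₃H₈ = √(M_C₃H₈/M_Ne) = √(44.10/20.18) = √2.185 = 1.48.

1.48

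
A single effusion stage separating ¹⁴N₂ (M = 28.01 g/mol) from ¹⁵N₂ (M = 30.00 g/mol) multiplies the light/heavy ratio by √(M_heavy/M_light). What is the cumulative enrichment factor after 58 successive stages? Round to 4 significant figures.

The single-stage factor is √(M_heavy/M_light), so 58 stages give [√(30.00/28.01)]^58 = (30.00/28.01)^(58/2).
= 1.07105^29 = 7.319.

7.319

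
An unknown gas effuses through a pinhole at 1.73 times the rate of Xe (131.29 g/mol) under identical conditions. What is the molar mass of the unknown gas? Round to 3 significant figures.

By Graham's law, rate_X/rate_Xe = √(M_Xe/M_X).
1.73 = √(131.29/M_X)
M_X = 131.29 / 1.73² = 131.29 / 2.993 = 43.9 g/mol

43.9 g/mol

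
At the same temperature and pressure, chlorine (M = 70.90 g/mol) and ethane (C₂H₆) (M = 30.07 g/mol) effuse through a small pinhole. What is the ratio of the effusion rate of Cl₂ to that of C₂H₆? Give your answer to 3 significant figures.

0.651

By Graham's law, rate_Cl₂/rate_C₂H₆ = √(M_C₂H₆/M_Cl₂) = √(30.07/70.90) = √0.4241 = 0.651.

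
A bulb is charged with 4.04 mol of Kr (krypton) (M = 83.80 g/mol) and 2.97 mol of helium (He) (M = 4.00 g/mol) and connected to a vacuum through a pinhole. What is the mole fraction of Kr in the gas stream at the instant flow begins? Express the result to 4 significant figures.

Rate_i ∝ x_i/√M_i (Graham's law weighted by mole fraction), so the effusate composition follows n_i/√M_i.
x_Kr(eff) = (n_Kr/√M_Kr) / (n_Kr/√M_Kr + n_He/√M_He)
= (4.04/√83.80) / (4.04/√83.80 + 2.97/√4.00) = 0.4413/(0.4413 + 1.485) = 0.2291.

0.2291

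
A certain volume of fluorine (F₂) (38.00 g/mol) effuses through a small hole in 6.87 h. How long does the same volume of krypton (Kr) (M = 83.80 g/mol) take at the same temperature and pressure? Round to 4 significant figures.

10.20 h

By Graham's law, t_Kr/t_F₂ = √(M_Kr/M_F₂) = √(83.80/38.00) = √2.205 = 1.485.
So the time for Kr is 6.87 × 1.485 = 10.20 h.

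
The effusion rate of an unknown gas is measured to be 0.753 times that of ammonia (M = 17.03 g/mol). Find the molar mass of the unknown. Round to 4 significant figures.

30.03 g/mol

Since effusion rate ∝ 1/√M, rate_X/rate_NH₃ = √(M_NH₃/M_X).
0.753 = √(17.03/M_X)
M_X = 17.03 / 0.753² = 17.03 / 0.5670 = 30.03 g/mol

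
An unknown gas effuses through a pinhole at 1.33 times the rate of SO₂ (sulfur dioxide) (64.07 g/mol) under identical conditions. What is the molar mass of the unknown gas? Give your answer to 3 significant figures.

36.2 g/mol

Graham's law gives rate_X/rate_SO₂ = √(M_SO₂/M_X).
1.33 = √(64.07/M_X)
M_X = 64.07 / 1.33² = 64.07 / 1.769 = 36.2 g/mol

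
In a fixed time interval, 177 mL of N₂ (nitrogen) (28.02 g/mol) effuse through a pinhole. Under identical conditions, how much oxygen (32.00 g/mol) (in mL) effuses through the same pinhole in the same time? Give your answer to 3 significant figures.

166 mL

Since effusion rate ∝ 1/√M, rate_O₂/rate_N₂ = √(M_N₂/M_O₂) = √(28.02/32.00) = √0.8756 = 0.9357.
So the volume for O₂ is 177 × 0.9357 = 166 mL.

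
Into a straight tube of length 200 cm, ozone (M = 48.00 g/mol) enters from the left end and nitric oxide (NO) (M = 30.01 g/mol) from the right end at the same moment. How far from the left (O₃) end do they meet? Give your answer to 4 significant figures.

88.31 cm

Graham's law gives d_O₃/d_NO = rate_O₃/rate_NO = √(M_NO/M_O₃) = √(30.01/48.00) = 0.7907.
With d_O₃ + d_NO = 200 cm, d_NO = 200/(1 + 0.7907) = 111.7 cm.
d_O₃ = 200 − 111.7 = 88.31 cm.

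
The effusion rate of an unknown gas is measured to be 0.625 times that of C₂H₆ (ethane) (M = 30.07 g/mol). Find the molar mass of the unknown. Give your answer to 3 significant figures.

77.0 g/mol

From Graham's law, rate_X/rate_C₂H₆ = √(M_C₂H₆/M_X).
0.625 = √(30.07/M_X)
M_X = 30.07 / 0.625² = 30.07 / 0.3906 = 77.0 g/mol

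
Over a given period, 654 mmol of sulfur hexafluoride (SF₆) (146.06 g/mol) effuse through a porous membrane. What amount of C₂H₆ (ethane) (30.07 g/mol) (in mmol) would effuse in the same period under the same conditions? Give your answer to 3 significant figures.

Graham's law gives rate_C₂H₆/rate_SF₆ = √(M_SF₆/M_C₂H₆) = √(146.06/30.07) = √4.857 = 2.204.
So the amount for C₂H₆ is 654 × 2.204 = 1440 mmol.

1440 mmol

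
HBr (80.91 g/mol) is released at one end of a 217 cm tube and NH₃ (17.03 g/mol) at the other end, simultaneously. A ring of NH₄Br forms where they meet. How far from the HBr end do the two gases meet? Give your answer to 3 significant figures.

68.2 cm

Distances travelled in equal time are proportional to diffusion rates, so d_HBr/d_NH₃ = √(M_NH₃/M_HBr) = √(17.03/80.91) = 0.4588.
With d_HBr + d_NH₃ = 217 cm, d_NH₃ = 217/(1 + 0.4588) = 148.8 cm.
d_HBr = 217 − 148.8 = 68.2 cm.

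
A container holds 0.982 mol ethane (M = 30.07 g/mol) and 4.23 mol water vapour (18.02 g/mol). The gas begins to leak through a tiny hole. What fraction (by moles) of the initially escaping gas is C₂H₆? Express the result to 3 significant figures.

0.152

Effusion rate of each component ∝ n_i/√M_i (partial pressure × 1/√M).
Mole fraction of C₂H₆ in the effusate = (n_C₂H₆/√M_C₂H₆) / (n_C₂H₆/√M_C₂H₆ + n_H₂O/√M_H₂O)
= (0.982/√30.07) / (0.982/√30.07 + 4.23/√18.02) = 0.1791/(0.1791 + 0.9965) = 0.152.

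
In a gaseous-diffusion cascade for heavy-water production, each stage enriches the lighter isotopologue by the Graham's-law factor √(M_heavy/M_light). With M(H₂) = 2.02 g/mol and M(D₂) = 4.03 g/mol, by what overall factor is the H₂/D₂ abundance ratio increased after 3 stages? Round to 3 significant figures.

2.82

Each stage multiplies the ratio by α = √(4.03/2.02), so after 3 stages the overall factor is α^3 = (4.03/2.02)^(3/2).
= 1.99505^(3/2) = 2.82.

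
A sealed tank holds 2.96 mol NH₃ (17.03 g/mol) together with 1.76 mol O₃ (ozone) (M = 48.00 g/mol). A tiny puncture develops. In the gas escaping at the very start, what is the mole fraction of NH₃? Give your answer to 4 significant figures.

0.7385

Effusion rate of each component ∝ n_i/√M_i (partial pressure × 1/√M).
Mole fraction of NH₃ in the effusate = (n_NH₃/√M_NH₃) / (n_NH₃/√M_NH₃ + n_O₃/√M_O₃)
= (2.96/√17.03) / (2.96/√17.03 + 1.76/√48.00) = 0.7173/(0.7173 + 0.2540) = 0.7385.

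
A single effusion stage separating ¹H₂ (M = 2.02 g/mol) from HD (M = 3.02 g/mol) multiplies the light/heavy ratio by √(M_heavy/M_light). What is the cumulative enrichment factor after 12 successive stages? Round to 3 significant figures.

11.2

After 12 stages the ratio has grown by (√(3.02/2.02))^12 = (3.02/2.02)^(12/2).
= 1.49505^6 = 11.2.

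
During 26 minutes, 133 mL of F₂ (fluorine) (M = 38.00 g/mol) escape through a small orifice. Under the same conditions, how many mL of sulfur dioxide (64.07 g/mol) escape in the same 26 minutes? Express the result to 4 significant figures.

Using Graham's law: rate_SO₂/rate_F₂ = √(M_F₂/M_SO₂) = √(38.00/64.07) = √0.5931 = 0.7701.
So the volume for SO₂ is 133 × 0.7701 = 102.4 mL.

102.4 mL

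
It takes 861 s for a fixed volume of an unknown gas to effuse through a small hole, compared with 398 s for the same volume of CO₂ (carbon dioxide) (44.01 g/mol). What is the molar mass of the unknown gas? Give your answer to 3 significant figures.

206 g/mol

Graham's law gives t_X/t_CO₂ = √(M_X/M_CO₂).
861/398 = 2.163 = √(M_X/44.01)
M_X = 44.01 × 2.163² = 44.01 × 4.680 = 206 g/mol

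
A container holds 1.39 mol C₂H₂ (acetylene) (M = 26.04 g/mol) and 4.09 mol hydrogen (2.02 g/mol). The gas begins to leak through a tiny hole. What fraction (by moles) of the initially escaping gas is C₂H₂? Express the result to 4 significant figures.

Each component's effusion rate ∝ (its partial pressure)·(1/√M) ∝ n_i/√M_i.
x_C₂H₂(eff) = (n_C₂H₂/√M_C₂H₂) / (n_C₂H₂/√M_C₂H₂ + n_H₂/√M_H₂)
= (1.39/√26.04) / (1.39/√26.04 + 4.09/√2.02) = 0.2724/(0.2724 + 2.878) = 0.08647.

0.08647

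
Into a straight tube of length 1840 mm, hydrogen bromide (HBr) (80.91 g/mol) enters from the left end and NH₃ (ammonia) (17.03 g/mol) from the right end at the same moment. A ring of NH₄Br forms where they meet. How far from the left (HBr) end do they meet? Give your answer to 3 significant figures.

579 mm

The fronts meet when d_HBr + d_NH₃ = L with d_HBr/d_NH₃ = √(M_NH₃/M_HBr) (Graham's law). Here √(M_NH₃/M_HBr) = √(17.03/80.91) = 0.4588.
With d_HBr + d_NH₃ = 1840 mm, d_NH₃ = 1840/(1 + 0.4588) = 1261 mm.
d_HBr = 1840 − 1261 = 579 mm.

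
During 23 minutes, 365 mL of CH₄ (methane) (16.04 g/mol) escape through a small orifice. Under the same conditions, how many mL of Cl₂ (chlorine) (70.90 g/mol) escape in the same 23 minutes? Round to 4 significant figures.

Since effusion rate ∝ 1/√M, rate_Cl₂/rate_CH₄ = √(M_CH₄/M_Cl₂) = √(16.04/70.90) = √0.2262 = 0.4756.
So the volume for Cl₂ is 365 × 0.4756 = 173.6 mL.

173.6 mL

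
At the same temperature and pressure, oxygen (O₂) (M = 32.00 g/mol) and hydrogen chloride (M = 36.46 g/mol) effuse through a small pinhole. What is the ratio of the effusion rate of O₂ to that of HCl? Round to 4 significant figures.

Graham's law gives rate_O₂/rate_HCl = √(M_HCl/M_O₂) = √(36.46/32.00) = √1.139 = 1.067.

1.067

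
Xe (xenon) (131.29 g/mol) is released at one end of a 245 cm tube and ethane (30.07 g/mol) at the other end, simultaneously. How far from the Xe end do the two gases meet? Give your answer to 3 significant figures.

Distances travelled in equal time are proportional to diffusion rates, so d_Xe/d_C₂H₆ = √(M_C₂H₆/M_Xe) = √(30.07/131.29) = 0.4786.
With d_Xe + d_C₂H₆ = 245 cm, d_C₂H₆ = 245/(1 + 0.4786) = 165.7 cm.
d_Xe = 245 − 165.7 = 79.3 cm.

79.3 cm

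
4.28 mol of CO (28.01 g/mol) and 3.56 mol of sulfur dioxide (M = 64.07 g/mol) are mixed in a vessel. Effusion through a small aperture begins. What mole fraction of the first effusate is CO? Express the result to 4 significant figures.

0.6452

The effusion rate of species i is ∝ p_i/√M_i ∝ n_i/√M_i.
Mole fraction of CO in the effusate = (n_CO/√M_CO) / (n_CO/√M_CO + n_SO₂/√M_SO₂)
= (4.28/√28.01) / (4.28/√28.01 + 3.56/√64.07) = 0.8087/(0.8087 + 0.4448) = 0.6452.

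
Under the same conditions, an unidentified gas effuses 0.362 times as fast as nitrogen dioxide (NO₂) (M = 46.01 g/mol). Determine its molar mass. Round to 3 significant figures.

Since effusion rate ∝ 1/√M, rate_X/rate_NO₂ = √(M_NO₂/M_X).
0.362 = √(46.01/M_X)
M_X = 46.01 / 0.362² = 46.01 / 0.1310 = 351 g/mol

351 g/mol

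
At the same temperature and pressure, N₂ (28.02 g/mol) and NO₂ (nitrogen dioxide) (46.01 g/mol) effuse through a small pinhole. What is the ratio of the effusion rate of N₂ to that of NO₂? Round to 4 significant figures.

1.281

Graham's law gives rate_N₂/rate_NO₂ = √(M_NO₂/M_N₂) = √(46.01/28.02) = √1.642 = 1.281.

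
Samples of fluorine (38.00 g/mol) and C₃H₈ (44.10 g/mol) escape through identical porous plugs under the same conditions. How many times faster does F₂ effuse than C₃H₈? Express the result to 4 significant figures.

1.077

Using Graham's law: rate_F₂/rate_C₃H₈ = √(M_C₃H₈/M_F₂) = √(44.10/38.00) = √1.161 = 1.077.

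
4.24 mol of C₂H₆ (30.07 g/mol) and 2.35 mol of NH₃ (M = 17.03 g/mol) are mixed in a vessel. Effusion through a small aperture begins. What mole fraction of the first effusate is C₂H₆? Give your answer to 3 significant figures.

The effusion rate of species i is ∝ p_i/√M_i ∝ n_i/√M_i.
Mole fraction of C₂H₆ in the effusate = (n_C₂H₆/√M_C₂H₆) / (n_C₂H₆/√M_C₂H₆ + n_NH₃/√M_NH₃)
= (4.24/√30.07) / (4.24/√30.07 + 2.35/√17.03) = 0.7732/(0.7732 + 0.5695) = 0.576.

0.576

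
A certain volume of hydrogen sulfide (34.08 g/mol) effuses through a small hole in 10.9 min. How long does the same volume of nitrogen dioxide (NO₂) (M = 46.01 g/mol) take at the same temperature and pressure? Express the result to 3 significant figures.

From Graham's law, t_NO₂/t_H₂S = √(M_NO₂/M_H₂S) = √(46.01/34.08) = √1.350 = 1.162.
So the time for NO₂ is 10.9 × 1.162 = 12.7 min.

12.7 min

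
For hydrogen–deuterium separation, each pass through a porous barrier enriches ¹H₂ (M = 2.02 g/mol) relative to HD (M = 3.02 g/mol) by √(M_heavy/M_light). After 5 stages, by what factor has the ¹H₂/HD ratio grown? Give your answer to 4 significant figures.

2.733

Overall factor = α^5 with α = √(3.02/2.02), i.e. (3.02/2.02)^(5/2).
= 1.49505^(5/2) = 2.733.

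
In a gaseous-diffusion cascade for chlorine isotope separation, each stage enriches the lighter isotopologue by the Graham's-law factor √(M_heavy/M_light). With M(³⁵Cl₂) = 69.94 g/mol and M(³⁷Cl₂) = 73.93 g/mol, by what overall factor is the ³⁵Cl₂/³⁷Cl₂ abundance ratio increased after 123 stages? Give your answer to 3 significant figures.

30.3

After 123 stages the ratio has grown by (√(73.93/69.94))^123 = (73.93/69.94)^(123/2).
= 1.05705^(123/2) = 30.3.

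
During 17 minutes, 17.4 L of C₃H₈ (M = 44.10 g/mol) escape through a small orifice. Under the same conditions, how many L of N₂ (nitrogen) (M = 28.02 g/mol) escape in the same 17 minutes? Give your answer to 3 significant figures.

Graham's law gives rate_N₂/rate_C₃H₈ = √(M_C₃H₈/M_N₂) = √(44.10/28.02) = √1.574 = 1.255.
So the volume for N₂ is 17.4 × 1.255 = 21.8 L.

21.8 L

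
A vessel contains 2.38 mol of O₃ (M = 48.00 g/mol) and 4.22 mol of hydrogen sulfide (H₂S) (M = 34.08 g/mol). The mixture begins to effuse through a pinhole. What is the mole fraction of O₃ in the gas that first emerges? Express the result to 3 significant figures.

0.322

The effusion rate of species i is ∝ p_i/√M_i ∝ n_i/√M_i.
Mole fraction of O₃ in the effusate = (n_O₃/√M_O₃) / (n_O₃/√M_O₃ + n_H₂S/√M_H₂S)
= (2.38/√48.00) / (2.38/√48.00 + 4.22/√34.08) = 0.3435/(0.3435 + 0.7229) = 0.322.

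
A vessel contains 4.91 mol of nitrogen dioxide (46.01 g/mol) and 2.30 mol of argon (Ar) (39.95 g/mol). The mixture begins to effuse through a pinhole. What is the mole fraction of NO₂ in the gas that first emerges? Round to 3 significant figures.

0.665

Effusion rate of each component ∝ n_i/√M_i (partial pressure × 1/√M).
Mole fraction of NO₂ in the effusate = (n_NO₂/√M_NO₂) / (n_NO₂/√M_NO₂ + n_Ar/√M_Ar)
= (4.91/√46.01) / (4.91/√46.01 + 2.30/√39.95) = 0.7239/(0.7239 + 0.3639) = 0.665.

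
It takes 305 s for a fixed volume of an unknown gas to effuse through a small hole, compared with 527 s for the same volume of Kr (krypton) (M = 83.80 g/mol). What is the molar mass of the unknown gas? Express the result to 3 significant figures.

28.1 g/mol

By Graham's law, t_X/t_Kr = √(M_X/M_Kr).
305/527 = 0.5787 = √(M_X/83.80)
M_X = 83.80 × 0.5787² = 83.80 × 0.3349 = 28.1 g/mol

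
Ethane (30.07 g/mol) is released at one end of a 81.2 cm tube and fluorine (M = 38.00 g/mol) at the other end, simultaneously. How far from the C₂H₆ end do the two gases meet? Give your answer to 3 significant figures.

Distances travelled in equal time are proportional to diffusion rates, so d_C₂H₆/d_F₂ = √(M_F₂/M_C₂H₆) = √(38.00/30.07) = 1.124.
With d_C₂H₆ + d_F₂ = 81.2 cm, d_F₂ = 81.2/(1 + 1.124) = 38.23 cm.
d_C₂H₆ = 81.2 − 38.23 = 43.0 cm.

43.0 cm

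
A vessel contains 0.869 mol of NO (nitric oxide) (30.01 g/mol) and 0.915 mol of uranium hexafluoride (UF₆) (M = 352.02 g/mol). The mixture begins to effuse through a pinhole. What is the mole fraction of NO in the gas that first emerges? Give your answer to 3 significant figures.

0.765

Each component's effusion rate ∝ (its partial pressure)·(1/√M) ∝ n_i/√M_i.
x_NO(eff) = (n_NO/√M_NO) / (n_NO/√M_NO + n_UF₆/√M_UF₆)
= (0.869/√30.01) / (0.869/√30.01 + 0.915/√352.02) = 0.1586/(0.1586 + 0.04877) = 0.765.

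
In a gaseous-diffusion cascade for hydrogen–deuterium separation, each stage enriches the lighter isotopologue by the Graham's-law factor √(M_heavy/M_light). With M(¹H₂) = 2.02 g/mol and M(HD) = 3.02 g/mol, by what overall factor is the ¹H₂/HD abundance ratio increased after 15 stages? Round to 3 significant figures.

Each stage multiplies the ratio by α = √(3.02/2.02), so after 15 stages the overall factor is α^15 = (3.02/2.02)^(15/2).
= 1.49505^(15/2) = 20.4.

20.4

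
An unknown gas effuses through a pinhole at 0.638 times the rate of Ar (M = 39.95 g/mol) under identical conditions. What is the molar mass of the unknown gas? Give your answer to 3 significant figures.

Graham's law gives rate_X/rate_Ar = √(M_Ar/M_X).
0.638 = √(39.95/M_X)
M_X = 39.95 / 0.638² = 39.95 / 0.4070 = 98.1 g/mol

98.1 g/mol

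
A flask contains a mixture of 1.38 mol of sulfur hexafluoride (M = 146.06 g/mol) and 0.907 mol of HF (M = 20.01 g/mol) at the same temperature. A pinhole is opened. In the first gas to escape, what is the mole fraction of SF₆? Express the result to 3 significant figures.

Effusion rate of each component ∝ n_i/√M_i (partial pressure × 1/√M).
So x_SF₆ in the escaping gas = (n_SF₆/√M_SF₆) / Σ(n_i/√M_i)
= (1.38/√146.06) / (1.38/√146.06 + 0.907/√20.01) = 0.1142/(0.1142 + 0.2028) = 0.360.

0.360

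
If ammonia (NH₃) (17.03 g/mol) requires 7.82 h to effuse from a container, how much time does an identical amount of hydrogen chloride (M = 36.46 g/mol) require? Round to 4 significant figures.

11.44 h

Using Graham's law: t_HCl/t_NH₃ = √(M_HCl/M_NH₃) = √(36.46/17.03) = √2.141 = 1.463.
So the time for HCl is 7.82 × 1.463 = 11.44 h.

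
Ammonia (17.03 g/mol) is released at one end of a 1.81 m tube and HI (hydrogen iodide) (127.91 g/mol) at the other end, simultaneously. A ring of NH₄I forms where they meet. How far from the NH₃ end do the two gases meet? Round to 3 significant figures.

1.33 m

In equal time, each gas travels a distance ∝ its rate ∝ 1/√M, so d_NH₃/d_HI = √(M_HI/M_NH₃) = √(127.91/17.03) = 2.741.
With d_NH₃ + d_HI = 1.81 m, d_HI = 1.81/(1 + 2.741) = 0.4839 m.
d_NH₃ = 1.81 − 0.4839 = 1.33 m.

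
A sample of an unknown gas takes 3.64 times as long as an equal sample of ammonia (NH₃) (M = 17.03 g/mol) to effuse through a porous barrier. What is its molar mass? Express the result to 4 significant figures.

By Graham's law, t_X/t_NH₃ = √(M_X/M_NH₃).
3.64 = √(M_X/17.03)
M_X = 17.03 × 3.64² = 17.03 × 13.25 = 225.6 g/mol

225.6 g/mol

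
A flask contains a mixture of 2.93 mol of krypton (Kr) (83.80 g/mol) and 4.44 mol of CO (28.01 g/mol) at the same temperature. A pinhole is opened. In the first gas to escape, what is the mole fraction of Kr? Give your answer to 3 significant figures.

The effusion rate of species i is ∝ p_i/√M_i ∝ n_i/√M_i.
x_Kr(eff) = (n_Kr/√M_Kr) / (n_Kr/√M_Kr + n_CO/√M_CO)
= (2.93/√83.80) / (2.93/√83.80 + 4.44/√28.01) = 0.3201/(0.3201 + 0.8389) = 0.276.

0.276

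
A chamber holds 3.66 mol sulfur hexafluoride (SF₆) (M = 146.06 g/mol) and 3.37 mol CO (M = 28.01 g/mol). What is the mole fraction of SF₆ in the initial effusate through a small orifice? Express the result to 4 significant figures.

0.3223

Effusion rate of each component ∝ n_i/√M_i (partial pressure × 1/√M).
Mole fraction of SF₆ in the effusate = (n_SF₆/√M_SF₆) / (n_SF₆/√M_SF₆ + n_CO/√M_CO)
= (3.66/√146.06) / (3.66/√146.06 + 3.37/√28.01) = 0.3028/(0.3028 + 0.6368) = 0.3223.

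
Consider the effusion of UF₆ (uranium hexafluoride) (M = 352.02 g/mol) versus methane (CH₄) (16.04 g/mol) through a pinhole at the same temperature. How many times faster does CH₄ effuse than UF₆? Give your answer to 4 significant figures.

Graham's law gives rate_CH₄/rate_UF₆ = √(M_UF₆/M_CH₄) = √(352.02/16.04) = √21.95 = 4.685.

4.685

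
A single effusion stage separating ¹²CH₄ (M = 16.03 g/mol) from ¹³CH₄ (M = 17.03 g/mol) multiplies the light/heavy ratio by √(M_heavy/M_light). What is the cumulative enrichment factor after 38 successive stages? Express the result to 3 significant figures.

After 38 stages the ratio has grown by (√(17.03/16.03))^38 = (17.03/16.03)^(38/2).
= 1.06238^19 = 3.16.

3.16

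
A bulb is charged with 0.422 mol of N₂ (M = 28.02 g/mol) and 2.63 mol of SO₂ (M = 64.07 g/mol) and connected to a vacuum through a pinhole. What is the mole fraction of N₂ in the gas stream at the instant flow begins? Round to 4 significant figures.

Each component's effusion rate ∝ (its partial pressure)·(1/√M) ∝ n_i/√M_i.
So x_N₂ in the escaping gas = (n_N₂/√M_N₂) / Σ(n_i/√M_i)
= (0.422/√28.02) / (0.422/√28.02 + 2.63/√64.07) = 0.07972/(0.07972 + 0.3286) = 0.1953.

0.1953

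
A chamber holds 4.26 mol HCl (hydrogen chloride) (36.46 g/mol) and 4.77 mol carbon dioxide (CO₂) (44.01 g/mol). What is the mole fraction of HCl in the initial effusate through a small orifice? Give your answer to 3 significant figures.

Effusion rate of each component ∝ n_i/√M_i (partial pressure × 1/√M).
x_HCl(eff) = (n_HCl/√M_HCl) / (n_HCl/√M_HCl + n_CO₂/√M_CO₂)
= (4.26/√36.46) / (4.26/√36.46 + 4.77/√44.01) = 0.7055/(0.7055 + 0.7190) = 0.495.

0.495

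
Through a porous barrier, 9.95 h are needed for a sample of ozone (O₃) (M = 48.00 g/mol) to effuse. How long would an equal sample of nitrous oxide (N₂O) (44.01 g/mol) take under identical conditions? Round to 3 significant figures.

Graham's law gives t_N₂O/t_O₃ = √(M_N₂O/M_O₃) = √(44.01/48.00) = √0.9169 = 0.9575.
So the time for N₂O is 9.95 × 0.9575 = 9.53 h.

9.53 h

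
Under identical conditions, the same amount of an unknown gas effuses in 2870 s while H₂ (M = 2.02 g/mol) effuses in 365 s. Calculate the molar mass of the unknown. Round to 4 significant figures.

Since effusion rate ∝ 1/√M, t_X/t_H₂ = √(M_X/M_H₂).
2870/365 = 7.863 = √(M_X/2.02)
M_X = 2.02 × 7.863² = 2.02 × 61.83 = 124.9 g/mol

124.9 g/mol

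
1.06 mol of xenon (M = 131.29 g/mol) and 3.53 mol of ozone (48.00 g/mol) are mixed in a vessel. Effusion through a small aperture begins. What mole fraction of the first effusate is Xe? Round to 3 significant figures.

0.154

Rate_i ∝ x_i/√M_i (Graham's law weighted by mole fraction), so the effusate composition follows n_i/√M_i.
So x_Xe in the escaping gas = (n_Xe/√M_Xe) / Σ(n_i/√M_i)
= (1.06/√131.29) / (1.06/√131.29 + 3.53/√48.00) = 0.09251/(0.09251 + 0.5095) = 0.154.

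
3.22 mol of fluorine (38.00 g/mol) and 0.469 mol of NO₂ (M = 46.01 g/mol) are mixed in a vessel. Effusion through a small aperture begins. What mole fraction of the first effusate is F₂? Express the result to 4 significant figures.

The effusion rate of species i is ∝ p_i/√M_i ∝ n_i/√M_i.
x_F₂(eff) = (n_F₂/√M_F₂) / (n_F₂/√M_F₂ + n_NO₂/√M_NO₂)
= (3.22/√38.00) / (3.22/√38.00 + 0.469/√46.01) = 0.5224/(0.5224 + 0.06914) = 0.8831.

0.8831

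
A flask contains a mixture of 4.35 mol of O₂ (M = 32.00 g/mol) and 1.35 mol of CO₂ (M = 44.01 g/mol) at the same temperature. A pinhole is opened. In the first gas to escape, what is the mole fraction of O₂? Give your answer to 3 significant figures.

0.791

Rate_i ∝ x_i/√M_i (Graham's law weighted by mole fraction), so the effusate composition follows n_i/√M_i.
Mole fraction of O₂ in the effusate = (n_O₂/√M_O₂) / (n_O₂/√M_O₂ + n_CO₂/√M_CO₂)
= (4.35/√32.00) / (4.35/√32.00 + 1.35/√44.01) = 0.7690/(0.7690 + 0.2035) = 0.791.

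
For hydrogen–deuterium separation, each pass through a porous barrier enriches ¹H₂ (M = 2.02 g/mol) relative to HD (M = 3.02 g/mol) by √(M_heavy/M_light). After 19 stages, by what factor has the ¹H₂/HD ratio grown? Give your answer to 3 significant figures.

45.6

Overall factor = α^19 with α = √(3.02/2.02), i.e. (3.02/2.02)^(19/2).
= 1.49505^(19/2) = 45.6.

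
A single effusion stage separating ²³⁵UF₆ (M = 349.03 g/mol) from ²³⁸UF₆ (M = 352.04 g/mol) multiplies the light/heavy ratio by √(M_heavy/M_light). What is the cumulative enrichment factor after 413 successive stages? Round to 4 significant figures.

Each stage multiplies the ratio by α = √(352.04/349.03), so after 413 stages the overall factor is α^413 = (352.04/349.03)^(413/2).
= 1.00862^(413/2) = 5.890.

5.890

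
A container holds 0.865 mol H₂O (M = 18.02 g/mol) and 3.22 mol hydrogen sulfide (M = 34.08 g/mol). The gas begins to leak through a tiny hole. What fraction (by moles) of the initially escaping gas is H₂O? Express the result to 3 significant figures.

0.270

The effusion rate of species i is ∝ p_i/√M_i ∝ n_i/√M_i.
So x_H₂O in the escaping gas = (n_H₂O/√M_H₂O) / Σ(n_i/√M_i)
= (0.865/√18.02) / (0.865/√18.02 + 3.22/√34.08) = 0.2038/(0.2038 + 0.5516) = 0.270.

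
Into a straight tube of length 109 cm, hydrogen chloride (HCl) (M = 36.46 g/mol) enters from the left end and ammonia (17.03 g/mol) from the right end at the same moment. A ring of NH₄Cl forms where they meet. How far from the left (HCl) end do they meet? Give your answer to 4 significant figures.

The fronts meet when d_HCl + d_NH₃ = L with d_HCl/d_NH₃ = √(M_NH₃/M_HCl) (Graham's law). Here √(M_NH₃/M_HCl) = √(17.03/36.46) = 0.6834.
With d_HCl + d_NH₃ = 109 cm, d_NH₃ = 109/(1 + 0.6834) = 64.75 cm.
d_HCl = 109 − 64.75 = 44.25 cm.

44.25 cm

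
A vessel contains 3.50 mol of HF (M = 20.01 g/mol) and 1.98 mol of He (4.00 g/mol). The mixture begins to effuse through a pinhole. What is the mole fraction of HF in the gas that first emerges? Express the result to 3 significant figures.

0.441

Each component's effusion rate ∝ (its partial pressure)·(1/√M) ∝ n_i/√M_i.
Mole fraction of HF in the effusate = (n_HF/√M_HF) / (n_HF/√M_HF + n_He/√M_He)
= (3.50/√20.01) / (3.50/√20.01 + 1.98/√4.00) = 0.7824/(0.7824 + 0.9900) = 0.441.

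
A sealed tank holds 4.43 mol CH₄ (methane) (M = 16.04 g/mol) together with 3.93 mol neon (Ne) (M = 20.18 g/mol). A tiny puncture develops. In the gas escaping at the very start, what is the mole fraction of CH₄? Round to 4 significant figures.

Effusion rate of each component ∝ n_i/√M_i (partial pressure × 1/√M).
x_CH₄(eff) = (n_CH₄/√M_CH₄) / (n_CH₄/√M_CH₄ + n_Ne/√M_Ne)
= (4.43/√16.04) / (4.43/√16.04 + 3.93/√20.18) = 1.106/(1.106 + 0.8748) = 0.5584.

0.5584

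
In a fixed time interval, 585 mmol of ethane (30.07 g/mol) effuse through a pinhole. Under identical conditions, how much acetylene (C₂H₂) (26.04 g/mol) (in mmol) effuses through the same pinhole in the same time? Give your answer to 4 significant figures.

By Graham's law, rate_C₂H₂/rate_C₂H₆ = √(M_C₂H₆/M_C₂H₂) = √(30.07/26.04) = √1.155 = 1.075.
So the amount for C₂H₂ is 585 × 1.075 = 628.6 mmol.

628.6 mmol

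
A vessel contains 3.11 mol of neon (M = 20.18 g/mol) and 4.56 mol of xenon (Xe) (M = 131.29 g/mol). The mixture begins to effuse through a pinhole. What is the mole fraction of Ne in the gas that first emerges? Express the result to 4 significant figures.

0.6350

Each component's effusion rate ∝ (its partial pressure)·(1/√M) ∝ n_i/√M_i.
x_Ne(eff) = (n_Ne/√M_Ne) / (n_Ne/√M_Ne + n_Xe/√M_Xe)
= (3.11/√20.18) / (3.11/√20.18 + 4.56/√131.29) = 0.6923/(0.6923 + 0.3980) = 0.6350.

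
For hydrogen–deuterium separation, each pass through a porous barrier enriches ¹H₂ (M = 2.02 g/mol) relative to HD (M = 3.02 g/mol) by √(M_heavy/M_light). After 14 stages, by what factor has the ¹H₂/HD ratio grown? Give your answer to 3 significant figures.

16.7

Each stage multiplies the ratio by α = √(3.02/2.02), so after 14 stages the overall factor is α^14 = (3.02/2.02)^(14/2).
= 1.49505^7 = 16.7.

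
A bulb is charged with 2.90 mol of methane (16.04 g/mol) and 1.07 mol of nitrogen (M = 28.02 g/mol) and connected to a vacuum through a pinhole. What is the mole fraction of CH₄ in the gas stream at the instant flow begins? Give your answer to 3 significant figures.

0.782

Rate_i ∝ x_i/√M_i (Graham's law weighted by mole fraction), so the effusate composition follows n_i/√M_i.
x_CH₄(eff) = (n_CH₄/√M_CH₄) / (n_CH₄/√M_CH₄ + n_N₂/√M_N₂)
= (2.90/√16.04) / (2.90/√16.04 + 1.07/√28.02) = 0.7241/(0.7241 + 0.2021) = 0.782.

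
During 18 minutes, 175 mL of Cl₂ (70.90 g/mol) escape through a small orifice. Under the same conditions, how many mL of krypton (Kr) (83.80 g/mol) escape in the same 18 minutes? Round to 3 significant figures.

161 mL

Graham's law gives rate_Kr/rate_Cl₂ = √(M_Cl₂/M_Kr) = √(70.90/83.80) = √0.8461 = 0.9198.
So the volume for Kr is 175 × 0.9198 = 161 mL.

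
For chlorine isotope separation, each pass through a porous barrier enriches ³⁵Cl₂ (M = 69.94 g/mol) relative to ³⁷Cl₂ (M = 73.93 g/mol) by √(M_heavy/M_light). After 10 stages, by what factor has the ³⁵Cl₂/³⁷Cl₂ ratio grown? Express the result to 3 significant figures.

Overall factor = α^10 with α = √(73.93/69.94), i.e. (73.93/69.94)^(10/2).
= 1.05705^5 = 1.32.

1.32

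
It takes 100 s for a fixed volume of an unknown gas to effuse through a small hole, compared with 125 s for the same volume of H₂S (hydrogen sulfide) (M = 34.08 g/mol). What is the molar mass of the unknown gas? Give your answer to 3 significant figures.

Since effusion rate ∝ 1/√M, t_X/t_H₂S = √(M_X/M_H₂S).
100/125 = 0.8000 = √(M_X/34.08)
M_X = 34.08 × 0.8000² = 34.08 × 0.6400 = 21.8 g/mol

21.8 g/mol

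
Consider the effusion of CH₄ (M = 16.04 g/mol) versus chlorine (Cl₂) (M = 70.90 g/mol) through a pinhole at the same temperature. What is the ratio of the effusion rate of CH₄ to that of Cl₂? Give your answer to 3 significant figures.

2.10

Since effusion rate ∝ 1/√M, rate_CH₄/rate_Cl₂ = √(M_Cl₂/M_CH₄) = √(70.90/16.04) = √4.420 = 2.10.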